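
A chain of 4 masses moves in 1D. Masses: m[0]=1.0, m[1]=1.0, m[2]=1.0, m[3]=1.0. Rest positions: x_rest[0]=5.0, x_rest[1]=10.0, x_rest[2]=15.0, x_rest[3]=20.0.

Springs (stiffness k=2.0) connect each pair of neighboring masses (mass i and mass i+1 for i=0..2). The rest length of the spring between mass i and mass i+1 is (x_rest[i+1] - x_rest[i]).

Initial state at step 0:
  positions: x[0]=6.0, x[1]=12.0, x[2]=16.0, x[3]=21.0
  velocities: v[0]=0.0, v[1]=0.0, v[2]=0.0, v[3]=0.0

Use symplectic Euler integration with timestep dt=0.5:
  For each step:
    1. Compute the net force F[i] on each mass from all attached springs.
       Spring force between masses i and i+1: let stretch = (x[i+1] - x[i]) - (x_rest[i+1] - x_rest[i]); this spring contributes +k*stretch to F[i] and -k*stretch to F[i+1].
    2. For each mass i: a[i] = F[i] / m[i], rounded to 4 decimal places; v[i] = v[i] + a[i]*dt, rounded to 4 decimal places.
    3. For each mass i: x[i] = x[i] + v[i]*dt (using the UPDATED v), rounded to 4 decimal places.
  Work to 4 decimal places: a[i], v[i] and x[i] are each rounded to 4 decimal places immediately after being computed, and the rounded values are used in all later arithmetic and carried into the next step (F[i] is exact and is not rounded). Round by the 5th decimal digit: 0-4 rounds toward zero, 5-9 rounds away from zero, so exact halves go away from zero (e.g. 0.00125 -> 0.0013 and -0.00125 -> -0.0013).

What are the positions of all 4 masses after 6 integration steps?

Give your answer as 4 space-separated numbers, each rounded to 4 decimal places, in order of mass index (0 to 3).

Answer: 6.0625 10.8750 17.1250 20.9375

Derivation:
Step 0: x=[6.0000 12.0000 16.0000 21.0000] v=[0.0000 0.0000 0.0000 0.0000]
Step 1: x=[6.5000 11.0000 16.5000 21.0000] v=[1.0000 -2.0000 1.0000 0.0000]
Step 2: x=[6.7500 10.5000 16.5000 21.2500] v=[0.5000 -1.0000 0.0000 0.5000]
Step 3: x=[6.3750 11.1250 15.8750 21.6250] v=[-0.7500 1.2500 -1.2500 0.7500]
Step 4: x=[5.8750 11.7500 15.7500 21.6250] v=[-1.0000 1.2500 -0.2500 0.0000]
Step 5: x=[5.8125 11.4375 16.5625 21.1875] v=[-0.1250 -0.6250 1.6250 -0.8750]
Step 6: x=[6.0625 10.8750 17.1250 20.9375] v=[0.5000 -1.1250 1.1250 -0.5000]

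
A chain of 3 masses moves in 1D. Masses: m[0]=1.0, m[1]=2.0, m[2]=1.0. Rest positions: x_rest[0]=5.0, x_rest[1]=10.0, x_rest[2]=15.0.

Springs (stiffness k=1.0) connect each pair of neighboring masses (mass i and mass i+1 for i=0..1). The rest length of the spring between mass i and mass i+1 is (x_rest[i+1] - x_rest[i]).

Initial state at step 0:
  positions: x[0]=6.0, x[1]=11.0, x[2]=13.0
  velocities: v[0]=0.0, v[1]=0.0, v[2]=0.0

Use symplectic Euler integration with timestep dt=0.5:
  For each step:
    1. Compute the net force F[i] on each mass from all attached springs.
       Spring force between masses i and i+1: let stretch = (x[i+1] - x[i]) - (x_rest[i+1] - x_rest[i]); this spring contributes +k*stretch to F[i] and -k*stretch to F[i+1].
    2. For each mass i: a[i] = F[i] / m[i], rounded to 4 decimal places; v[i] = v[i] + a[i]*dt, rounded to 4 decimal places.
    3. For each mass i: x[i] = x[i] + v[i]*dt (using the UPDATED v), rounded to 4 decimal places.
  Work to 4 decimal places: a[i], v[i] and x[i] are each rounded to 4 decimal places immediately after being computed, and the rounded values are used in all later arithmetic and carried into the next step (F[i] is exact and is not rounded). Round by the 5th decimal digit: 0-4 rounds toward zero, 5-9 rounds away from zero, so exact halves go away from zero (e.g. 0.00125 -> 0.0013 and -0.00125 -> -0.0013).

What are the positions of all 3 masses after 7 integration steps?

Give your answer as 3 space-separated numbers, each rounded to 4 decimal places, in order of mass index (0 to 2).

Answer: 3.4940 10.7717 15.9633

Derivation:
Step 0: x=[6.0000 11.0000 13.0000] v=[0.0000 0.0000 0.0000]
Step 1: x=[6.0000 10.6250 13.7500] v=[0.0000 -0.7500 1.5000]
Step 2: x=[5.9063 10.0625 14.9688] v=[-0.1875 -1.1250 2.4375]
Step 3: x=[5.6016 9.5938 16.2110] v=[-0.6094 -0.9375 2.4844]
Step 4: x=[5.0450 9.4532 17.0489] v=[-1.1133 -0.2813 1.6758]
Step 5: x=[4.3404 9.7110 17.2379] v=[-1.4092 0.5156 0.3780]
Step 6: x=[3.7285 10.2384 16.7952] v=[-1.2239 1.0547 -0.8855]
Step 7: x=[3.4940 10.7717 15.9633] v=[-0.4690 1.0665 -1.6639]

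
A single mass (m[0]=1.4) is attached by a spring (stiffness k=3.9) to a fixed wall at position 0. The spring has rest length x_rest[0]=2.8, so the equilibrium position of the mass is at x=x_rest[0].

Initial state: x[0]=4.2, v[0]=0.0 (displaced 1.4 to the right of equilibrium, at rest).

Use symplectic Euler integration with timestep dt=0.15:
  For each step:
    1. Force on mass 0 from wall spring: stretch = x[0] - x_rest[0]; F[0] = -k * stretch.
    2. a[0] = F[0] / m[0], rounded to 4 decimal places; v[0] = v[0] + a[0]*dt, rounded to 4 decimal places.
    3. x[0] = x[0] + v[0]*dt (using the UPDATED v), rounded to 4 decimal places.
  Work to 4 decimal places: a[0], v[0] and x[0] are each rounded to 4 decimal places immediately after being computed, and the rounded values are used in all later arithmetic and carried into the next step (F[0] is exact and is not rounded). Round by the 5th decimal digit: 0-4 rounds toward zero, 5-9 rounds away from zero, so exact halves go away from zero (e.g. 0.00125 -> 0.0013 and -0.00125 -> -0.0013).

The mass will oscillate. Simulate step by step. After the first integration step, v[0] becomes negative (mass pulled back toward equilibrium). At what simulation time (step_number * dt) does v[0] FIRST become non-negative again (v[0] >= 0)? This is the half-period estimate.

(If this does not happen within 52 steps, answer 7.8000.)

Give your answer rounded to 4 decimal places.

Step 0: x=[4.2000] v=[0.0000]
Step 1: x=[4.1123] v=[-0.5850]
Step 2: x=[3.9423] v=[-1.1334]
Step 3: x=[3.7007] v=[-1.6107]
Step 4: x=[3.4026] v=[-1.9871]
Step 5: x=[3.0668] v=[-2.2389]
Step 6: x=[2.7142] v=[-2.3504]
Step 7: x=[2.3670] v=[-2.3146]
Step 8: x=[2.0469] v=[-2.1337]
Step 9: x=[1.7741] v=[-1.8190]
Step 10: x=[1.5656] v=[-1.3903]
Step 11: x=[1.4344] v=[-0.8745]
Step 12: x=[1.3888] v=[-0.3039]
Step 13: x=[1.4317] v=[0.2858]
First v>=0 after going negative at step 13, time=1.9500

Answer: 1.9500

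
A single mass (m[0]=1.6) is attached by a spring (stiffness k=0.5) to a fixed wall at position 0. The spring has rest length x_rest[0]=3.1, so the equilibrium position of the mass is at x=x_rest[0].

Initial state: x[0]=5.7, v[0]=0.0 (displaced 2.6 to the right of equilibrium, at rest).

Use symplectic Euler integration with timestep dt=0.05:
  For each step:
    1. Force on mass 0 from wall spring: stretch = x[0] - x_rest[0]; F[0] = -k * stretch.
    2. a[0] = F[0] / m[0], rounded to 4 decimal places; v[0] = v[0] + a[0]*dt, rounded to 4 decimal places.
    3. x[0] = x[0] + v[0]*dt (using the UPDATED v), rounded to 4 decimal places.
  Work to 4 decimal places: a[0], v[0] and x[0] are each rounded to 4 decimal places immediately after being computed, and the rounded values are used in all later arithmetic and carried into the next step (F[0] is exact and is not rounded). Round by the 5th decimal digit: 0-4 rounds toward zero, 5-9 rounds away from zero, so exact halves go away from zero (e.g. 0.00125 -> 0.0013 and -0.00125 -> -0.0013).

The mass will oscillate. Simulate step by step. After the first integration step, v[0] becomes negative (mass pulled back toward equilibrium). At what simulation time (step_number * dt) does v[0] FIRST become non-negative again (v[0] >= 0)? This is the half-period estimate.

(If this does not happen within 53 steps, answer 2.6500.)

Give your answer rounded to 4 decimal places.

Answer: 2.6500

Derivation:
Step 0: x=[5.7000] v=[0.0000]
Step 1: x=[5.6980] v=[-0.0406]
Step 2: x=[5.6939] v=[-0.0812]
Step 3: x=[5.6878] v=[-0.1217]
Step 4: x=[5.6797] v=[-0.1621]
Step 5: x=[5.6696] v=[-0.2024]
Step 6: x=[5.6575] v=[-0.2426]
Step 7: x=[5.6434] v=[-0.2826]
Step 8: x=[5.6273] v=[-0.3223]
Step 9: x=[5.6092] v=[-0.3618]
Step 10: x=[5.5892] v=[-0.4010]
Step 11: x=[5.5672] v=[-0.4399]
Step 12: x=[5.5433] v=[-0.4785]
Step 13: x=[5.5175] v=[-0.5167]
Step 14: x=[5.4898] v=[-0.5545]
Step 15: x=[5.4602] v=[-0.5918]
Step 16: x=[5.4288] v=[-0.6287]
Step 17: x=[5.3955] v=[-0.6651]
Step 18: x=[5.3605] v=[-0.7010]
Step 19: x=[5.3237] v=[-0.7363]
Step 20: x=[5.2852] v=[-0.7710]
Step 21: x=[5.2449] v=[-0.8051]
Step 22: x=[5.2030] v=[-0.8386]
Step 23: x=[5.1594] v=[-0.8715]
Step 24: x=[5.1142] v=[-0.9037]
Step 25: x=[5.0674] v=[-0.9352]
Step 26: x=[5.0191] v=[-0.9659]
Step 27: x=[4.9693] v=[-0.9959]
Step 28: x=[4.9180] v=[-1.0251]
Step 29: x=[4.8653] v=[-1.0535]
Step 30: x=[4.8112] v=[-1.0811]
Step 31: x=[4.7558] v=[-1.1078]
Step 32: x=[4.6991] v=[-1.1337]
Step 33: x=[4.6412] v=[-1.1587]
Step 34: x=[4.5821] v=[-1.1828]
Step 35: x=[4.5218] v=[-1.2060]
Step 36: x=[4.4604] v=[-1.2282]
Step 37: x=[4.3979] v=[-1.2495]
Step 38: x=[4.3344] v=[-1.2698]
Step 39: x=[4.2699] v=[-1.2891]
Step 40: x=[4.2045] v=[-1.3074]
Step 41: x=[4.1383] v=[-1.3247]
Step 42: x=[4.0713] v=[-1.3409]
Step 43: x=[4.0035] v=[-1.3561]
Step 44: x=[3.9350] v=[-1.3702]
Step 45: x=[3.8658] v=[-1.3832]
Step 46: x=[3.7960] v=[-1.3952]
Step 47: x=[3.7257] v=[-1.4061]
Step 48: x=[3.6549] v=[-1.4159]
Step 49: x=[3.5837] v=[-1.4246]
Step 50: x=[3.5121] v=[-1.4322]
Step 51: x=[3.4402] v=[-1.4386]
Step 52: x=[3.3680] v=[-1.4439]
Step 53: x=[3.2956] v=[-1.4481]
v[0] did not become non-negative within 53 steps; using fallback time=2.6500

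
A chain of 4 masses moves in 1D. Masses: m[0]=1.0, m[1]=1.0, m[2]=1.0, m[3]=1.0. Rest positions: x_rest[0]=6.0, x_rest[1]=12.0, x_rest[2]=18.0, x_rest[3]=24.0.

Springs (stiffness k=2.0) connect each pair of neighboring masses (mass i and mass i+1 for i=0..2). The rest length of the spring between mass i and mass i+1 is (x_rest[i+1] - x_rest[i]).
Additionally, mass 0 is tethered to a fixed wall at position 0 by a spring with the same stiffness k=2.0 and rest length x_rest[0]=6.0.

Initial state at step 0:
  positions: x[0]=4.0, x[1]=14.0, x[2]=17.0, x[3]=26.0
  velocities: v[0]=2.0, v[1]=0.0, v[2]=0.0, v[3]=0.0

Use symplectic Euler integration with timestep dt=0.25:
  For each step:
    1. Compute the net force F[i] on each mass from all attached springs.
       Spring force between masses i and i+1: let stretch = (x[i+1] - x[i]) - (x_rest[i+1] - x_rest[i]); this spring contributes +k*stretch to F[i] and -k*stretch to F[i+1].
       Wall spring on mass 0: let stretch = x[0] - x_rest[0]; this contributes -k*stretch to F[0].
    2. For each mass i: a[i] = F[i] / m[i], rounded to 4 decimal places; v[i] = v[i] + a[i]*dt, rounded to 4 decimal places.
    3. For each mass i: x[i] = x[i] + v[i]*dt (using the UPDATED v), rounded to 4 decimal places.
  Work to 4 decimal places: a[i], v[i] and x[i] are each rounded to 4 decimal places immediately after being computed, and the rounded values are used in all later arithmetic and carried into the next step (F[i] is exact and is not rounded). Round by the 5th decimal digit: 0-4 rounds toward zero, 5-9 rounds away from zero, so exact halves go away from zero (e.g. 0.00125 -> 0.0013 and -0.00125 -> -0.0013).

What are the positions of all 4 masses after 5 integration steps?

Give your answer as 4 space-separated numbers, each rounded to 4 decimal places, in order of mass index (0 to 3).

Answer: 8.6135 11.3926 20.0705 23.8383

Derivation:
Step 0: x=[4.0000 14.0000 17.0000 26.0000] v=[2.0000 0.0000 0.0000 0.0000]
Step 1: x=[5.2500 13.1250 17.7500 25.6250] v=[5.0000 -3.5000 3.0000 -1.5000]
Step 2: x=[6.8281 11.8438 18.9063 25.0156] v=[6.3125 -5.1250 4.6250 -2.4375]
Step 3: x=[8.1797 10.8184 19.9434 24.3926] v=[5.4063 -4.1016 4.1484 -2.4922]
Step 4: x=[8.8387 10.6038 20.3960 23.9634] v=[2.6358 -0.8585 1.8105 -1.7168]
Step 5: x=[8.6135 11.3926 20.0705 23.8383] v=[-0.9010 3.1551 -1.3019 -0.5005]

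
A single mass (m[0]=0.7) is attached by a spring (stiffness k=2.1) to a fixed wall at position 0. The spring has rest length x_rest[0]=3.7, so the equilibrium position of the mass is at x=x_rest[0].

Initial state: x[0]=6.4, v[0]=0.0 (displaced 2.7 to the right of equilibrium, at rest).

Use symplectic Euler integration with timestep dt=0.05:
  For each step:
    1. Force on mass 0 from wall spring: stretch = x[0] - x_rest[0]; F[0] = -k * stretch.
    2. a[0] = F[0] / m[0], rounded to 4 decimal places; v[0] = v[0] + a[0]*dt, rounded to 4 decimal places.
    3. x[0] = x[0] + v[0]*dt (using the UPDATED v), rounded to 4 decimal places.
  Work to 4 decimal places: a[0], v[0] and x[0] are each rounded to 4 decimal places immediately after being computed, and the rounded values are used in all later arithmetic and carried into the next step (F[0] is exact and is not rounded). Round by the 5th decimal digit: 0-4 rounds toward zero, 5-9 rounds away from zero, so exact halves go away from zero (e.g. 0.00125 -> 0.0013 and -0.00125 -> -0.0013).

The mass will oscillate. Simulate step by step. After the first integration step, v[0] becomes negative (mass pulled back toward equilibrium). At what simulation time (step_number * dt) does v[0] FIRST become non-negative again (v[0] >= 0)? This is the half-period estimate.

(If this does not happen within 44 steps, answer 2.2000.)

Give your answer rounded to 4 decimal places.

Answer: 1.8500

Derivation:
Step 0: x=[6.4000] v=[0.0000]
Step 1: x=[6.3798] v=[-0.4050]
Step 2: x=[6.3395] v=[-0.8070]
Step 3: x=[6.2794] v=[-1.2029]
Step 4: x=[6.1999] v=[-1.5898]
Step 5: x=[6.1017] v=[-1.9648]
Step 6: x=[5.9854] v=[-2.3251]
Step 7: x=[5.8520] v=[-2.6679]
Step 8: x=[5.7025] v=[-2.9907]
Step 9: x=[5.5379] v=[-3.2911]
Step 10: x=[5.3596] v=[-3.5668]
Step 11: x=[5.1688] v=[-3.8157]
Step 12: x=[4.9670] v=[-4.0360]
Step 13: x=[4.7557] v=[-4.2261]
Step 14: x=[4.5365] v=[-4.3845]
Step 15: x=[4.3110] v=[-4.5100]
Step 16: x=[4.0809] v=[-4.6017]
Step 17: x=[3.8480] v=[-4.6588]
Step 18: x=[3.6140] v=[-4.6810]
Step 19: x=[3.3806] v=[-4.6681]
Step 20: x=[3.1496] v=[-4.6202]
Step 21: x=[2.9227] v=[-4.5376]
Step 22: x=[2.7017] v=[-4.4210]
Step 23: x=[2.4881] v=[-4.2713]
Step 24: x=[2.2836] v=[-4.0895]
Step 25: x=[2.0898] v=[-3.8770]
Step 26: x=[1.9080] v=[-3.6355]
Step 27: x=[1.7397] v=[-3.3667]
Step 28: x=[1.5861] v=[-3.0727]
Step 29: x=[1.4483] v=[-2.7556]
Step 30: x=[1.3274] v=[-2.4178]
Step 31: x=[1.2243] v=[-2.0619]
Step 32: x=[1.1398] v=[-1.6905]
Step 33: x=[1.0745] v=[-1.3065]
Step 34: x=[1.0289] v=[-0.9127]
Step 35: x=[1.0033] v=[-0.5120]
Step 36: x=[0.9979] v=[-0.1075]
Step 37: x=[1.0128] v=[0.2978]
First v>=0 after going negative at step 37, time=1.8500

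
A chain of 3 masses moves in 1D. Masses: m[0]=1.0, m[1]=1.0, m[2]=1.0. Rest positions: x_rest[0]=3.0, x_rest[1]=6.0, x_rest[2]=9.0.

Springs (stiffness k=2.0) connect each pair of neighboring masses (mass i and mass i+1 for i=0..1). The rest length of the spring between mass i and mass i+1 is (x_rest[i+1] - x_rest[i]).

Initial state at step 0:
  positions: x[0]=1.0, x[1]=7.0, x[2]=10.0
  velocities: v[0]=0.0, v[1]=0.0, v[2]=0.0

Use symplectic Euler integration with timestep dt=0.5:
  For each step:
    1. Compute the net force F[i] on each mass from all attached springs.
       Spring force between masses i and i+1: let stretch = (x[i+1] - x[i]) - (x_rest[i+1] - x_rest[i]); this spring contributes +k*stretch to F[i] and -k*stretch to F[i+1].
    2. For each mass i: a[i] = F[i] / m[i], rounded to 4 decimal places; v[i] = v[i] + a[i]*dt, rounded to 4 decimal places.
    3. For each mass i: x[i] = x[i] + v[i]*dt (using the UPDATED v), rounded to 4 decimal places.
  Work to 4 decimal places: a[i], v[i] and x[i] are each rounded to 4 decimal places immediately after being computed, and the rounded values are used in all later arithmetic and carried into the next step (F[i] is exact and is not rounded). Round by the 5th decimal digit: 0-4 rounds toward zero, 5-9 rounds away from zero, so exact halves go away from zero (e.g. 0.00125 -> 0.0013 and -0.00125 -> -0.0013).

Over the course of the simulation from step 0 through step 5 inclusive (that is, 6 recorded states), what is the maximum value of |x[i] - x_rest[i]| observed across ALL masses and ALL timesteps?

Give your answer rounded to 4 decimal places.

Answer: 2.1875

Derivation:
Step 0: x=[1.0000 7.0000 10.0000] v=[0.0000 0.0000 0.0000]
Step 1: x=[2.5000 5.5000 10.0000] v=[3.0000 -3.0000 0.0000]
Step 2: x=[4.0000 4.7500 9.2500] v=[3.0000 -1.5000 -1.5000]
Step 3: x=[4.3750 5.8750 7.7500] v=[0.7500 2.2500 -3.0000]
Step 4: x=[4.0000 7.1875 6.8125] v=[-0.7500 2.6250 -1.8750]
Step 5: x=[3.7188 6.7188 7.5625] v=[-0.5625 -0.9375 1.5000]
Max displacement = 2.1875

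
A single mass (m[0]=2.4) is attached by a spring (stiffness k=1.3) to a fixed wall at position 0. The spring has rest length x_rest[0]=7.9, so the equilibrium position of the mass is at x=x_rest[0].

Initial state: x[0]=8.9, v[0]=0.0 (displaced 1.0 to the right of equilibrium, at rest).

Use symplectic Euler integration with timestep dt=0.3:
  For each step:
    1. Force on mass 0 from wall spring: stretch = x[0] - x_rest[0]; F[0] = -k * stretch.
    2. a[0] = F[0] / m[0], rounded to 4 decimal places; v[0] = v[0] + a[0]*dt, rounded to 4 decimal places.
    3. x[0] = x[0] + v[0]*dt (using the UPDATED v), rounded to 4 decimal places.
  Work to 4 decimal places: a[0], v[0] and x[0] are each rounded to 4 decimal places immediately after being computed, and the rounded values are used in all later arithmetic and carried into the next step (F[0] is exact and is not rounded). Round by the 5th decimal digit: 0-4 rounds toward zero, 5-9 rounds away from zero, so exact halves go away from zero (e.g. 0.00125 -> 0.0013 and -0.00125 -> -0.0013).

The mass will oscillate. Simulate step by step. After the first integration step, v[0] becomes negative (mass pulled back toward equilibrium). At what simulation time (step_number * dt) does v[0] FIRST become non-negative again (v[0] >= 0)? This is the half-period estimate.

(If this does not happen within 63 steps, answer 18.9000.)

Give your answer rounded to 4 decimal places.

Step 0: x=[8.9000] v=[0.0000]
Step 1: x=[8.8513] v=[-0.1625]
Step 2: x=[8.7562] v=[-0.3171]
Step 3: x=[8.6193] v=[-0.4562]
Step 4: x=[8.4474] v=[-0.5731]
Step 5: x=[8.2488] v=[-0.6621]
Step 6: x=[8.0332] v=[-0.7188]
Step 7: x=[7.8111] v=[-0.7405]
Step 8: x=[7.5933] v=[-0.7260]
Step 9: x=[7.3904] v=[-0.6762]
Step 10: x=[7.2124] v=[-0.5934]
Step 11: x=[7.0679] v=[-0.4817]
Step 12: x=[6.9640] v=[-0.3465]
Step 13: x=[6.9057] v=[-0.1944]
Step 14: x=[6.8959] v=[-0.0328]
Step 15: x=[6.9350] v=[0.1304]
First v>=0 after going negative at step 15, time=4.5000

Answer: 4.5000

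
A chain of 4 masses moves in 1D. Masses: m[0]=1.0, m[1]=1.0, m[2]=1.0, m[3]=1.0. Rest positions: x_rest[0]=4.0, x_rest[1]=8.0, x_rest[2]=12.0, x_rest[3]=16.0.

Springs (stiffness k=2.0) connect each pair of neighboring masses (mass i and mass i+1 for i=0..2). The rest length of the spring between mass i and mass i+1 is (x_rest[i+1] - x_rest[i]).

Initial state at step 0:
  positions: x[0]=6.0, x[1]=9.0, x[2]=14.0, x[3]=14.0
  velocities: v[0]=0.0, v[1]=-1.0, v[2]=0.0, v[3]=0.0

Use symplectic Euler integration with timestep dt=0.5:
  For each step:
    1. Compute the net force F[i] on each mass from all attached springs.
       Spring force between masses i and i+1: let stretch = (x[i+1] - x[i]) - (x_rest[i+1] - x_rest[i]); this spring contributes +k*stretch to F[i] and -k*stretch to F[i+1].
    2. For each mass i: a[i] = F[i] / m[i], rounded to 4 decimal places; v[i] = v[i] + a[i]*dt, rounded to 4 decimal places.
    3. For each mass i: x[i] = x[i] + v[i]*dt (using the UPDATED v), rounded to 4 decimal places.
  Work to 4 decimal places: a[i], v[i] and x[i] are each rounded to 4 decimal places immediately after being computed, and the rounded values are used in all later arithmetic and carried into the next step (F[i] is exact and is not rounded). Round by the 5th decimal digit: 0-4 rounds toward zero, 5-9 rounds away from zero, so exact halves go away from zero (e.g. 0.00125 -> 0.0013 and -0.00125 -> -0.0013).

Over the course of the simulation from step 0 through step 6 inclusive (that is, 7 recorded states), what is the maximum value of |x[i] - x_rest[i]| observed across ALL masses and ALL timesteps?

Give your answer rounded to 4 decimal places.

Step 0: x=[6.0000 9.0000 14.0000 14.0000] v=[0.0000 -1.0000 0.0000 0.0000]
Step 1: x=[5.5000 9.5000 11.5000 16.0000] v=[-1.0000 1.0000 -5.0000 4.0000]
Step 2: x=[5.0000 9.0000 10.2500 17.7500] v=[-1.0000 -1.0000 -2.5000 3.5000]
Step 3: x=[4.5000 7.1250 12.1250 17.7500] v=[-1.0000 -3.7500 3.7500 0.0000]
Step 4: x=[3.3125 6.4375 14.3125 16.9375] v=[-2.3750 -1.3750 4.3750 -1.6250]
Step 5: x=[1.6875 8.1250 13.8750 16.8125] v=[-3.2500 3.3750 -0.8750 -0.2500]
Step 6: x=[1.2813 9.4688 12.0313 17.2188] v=[-0.8125 2.6875 -3.6875 0.8125]
Max displacement = 2.7187

Answer: 2.7187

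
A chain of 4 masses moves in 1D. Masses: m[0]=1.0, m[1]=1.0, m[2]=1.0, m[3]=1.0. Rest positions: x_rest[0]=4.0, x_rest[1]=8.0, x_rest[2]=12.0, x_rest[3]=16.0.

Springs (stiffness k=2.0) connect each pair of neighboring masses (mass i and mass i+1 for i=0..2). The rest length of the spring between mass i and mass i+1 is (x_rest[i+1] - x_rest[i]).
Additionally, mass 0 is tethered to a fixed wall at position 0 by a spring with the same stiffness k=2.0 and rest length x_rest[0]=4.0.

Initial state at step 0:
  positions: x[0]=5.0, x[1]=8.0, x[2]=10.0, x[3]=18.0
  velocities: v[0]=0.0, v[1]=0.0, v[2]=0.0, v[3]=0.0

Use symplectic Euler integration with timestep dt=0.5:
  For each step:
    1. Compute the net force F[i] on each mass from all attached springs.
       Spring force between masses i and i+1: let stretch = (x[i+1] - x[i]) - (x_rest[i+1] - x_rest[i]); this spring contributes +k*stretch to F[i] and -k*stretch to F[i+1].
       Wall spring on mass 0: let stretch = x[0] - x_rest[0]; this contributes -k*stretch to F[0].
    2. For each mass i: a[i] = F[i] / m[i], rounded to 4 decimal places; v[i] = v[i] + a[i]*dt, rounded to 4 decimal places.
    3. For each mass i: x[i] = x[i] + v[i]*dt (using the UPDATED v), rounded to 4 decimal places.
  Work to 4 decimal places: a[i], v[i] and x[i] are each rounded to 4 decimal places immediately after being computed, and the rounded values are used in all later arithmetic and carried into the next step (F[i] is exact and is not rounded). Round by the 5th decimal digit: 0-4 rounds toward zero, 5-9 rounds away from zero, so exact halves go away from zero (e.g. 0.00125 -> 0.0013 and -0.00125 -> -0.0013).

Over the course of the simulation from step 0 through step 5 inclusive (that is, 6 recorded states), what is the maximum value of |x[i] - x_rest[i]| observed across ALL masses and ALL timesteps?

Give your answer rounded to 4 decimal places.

Step 0: x=[5.0000 8.0000 10.0000 18.0000] v=[0.0000 0.0000 0.0000 0.0000]
Step 1: x=[4.0000 7.5000 13.0000 16.0000] v=[-2.0000 -1.0000 6.0000 -4.0000]
Step 2: x=[2.7500 8.0000 14.7500 14.5000] v=[-2.5000 1.0000 3.5000 -3.0000]
Step 3: x=[2.7500 9.2500 13.0000 15.1250] v=[0.0000 2.5000 -3.5000 1.2500]
Step 4: x=[4.6250 9.1250 10.4375 16.6875] v=[3.7500 -0.2500 -5.1250 3.1250]
Step 5: x=[6.4375 7.4063 10.3438 17.1250] v=[3.6250 -3.4375 -0.1875 0.8750]
Max displacement = 2.7500

Answer: 2.7500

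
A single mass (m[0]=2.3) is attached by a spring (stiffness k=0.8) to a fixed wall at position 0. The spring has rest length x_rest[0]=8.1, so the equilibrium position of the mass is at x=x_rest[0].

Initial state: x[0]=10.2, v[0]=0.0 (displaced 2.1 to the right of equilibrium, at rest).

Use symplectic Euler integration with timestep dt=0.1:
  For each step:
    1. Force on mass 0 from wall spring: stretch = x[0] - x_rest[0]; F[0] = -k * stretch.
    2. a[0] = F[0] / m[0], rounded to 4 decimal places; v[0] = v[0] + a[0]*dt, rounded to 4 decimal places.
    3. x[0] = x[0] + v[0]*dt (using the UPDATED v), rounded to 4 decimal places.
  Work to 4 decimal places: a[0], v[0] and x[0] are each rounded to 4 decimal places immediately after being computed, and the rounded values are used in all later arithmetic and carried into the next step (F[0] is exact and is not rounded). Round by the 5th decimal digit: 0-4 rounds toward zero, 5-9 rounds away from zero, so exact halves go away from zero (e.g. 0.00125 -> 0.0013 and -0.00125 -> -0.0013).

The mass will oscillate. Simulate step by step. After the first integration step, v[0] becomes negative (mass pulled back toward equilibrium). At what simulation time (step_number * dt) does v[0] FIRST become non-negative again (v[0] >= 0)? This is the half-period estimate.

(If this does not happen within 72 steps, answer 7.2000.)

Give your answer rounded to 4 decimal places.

Answer: 5.4000

Derivation:
Step 0: x=[10.2000] v=[0.0000]
Step 1: x=[10.1927] v=[-0.0730]
Step 2: x=[10.1781] v=[-0.1458]
Step 3: x=[10.1563] v=[-0.2181]
Step 4: x=[10.1273] v=[-0.2896]
Step 5: x=[10.0913] v=[-0.3601]
Step 6: x=[10.0484] v=[-0.4294]
Step 7: x=[9.9987] v=[-0.4972]
Step 8: x=[9.9424] v=[-0.5632]
Step 9: x=[9.8797] v=[-0.6273]
Step 10: x=[9.8108] v=[-0.6892]
Step 11: x=[9.7359] v=[-0.7487]
Step 12: x=[9.6553] v=[-0.8056]
Step 13: x=[9.5693] v=[-0.8597]
Step 14: x=[9.4782] v=[-0.9108]
Step 15: x=[9.3823] v=[-0.9587]
Step 16: x=[9.2820] v=[-1.0033]
Step 17: x=[9.1776] v=[-1.0444]
Step 18: x=[9.0694] v=[-1.0819]
Step 19: x=[8.9578] v=[-1.1156]
Step 20: x=[8.8433] v=[-1.1454]
Step 21: x=[8.7262] v=[-1.1713]
Step 22: x=[8.6069] v=[-1.1931]
Step 23: x=[8.4858] v=[-1.2107]
Step 24: x=[8.3634] v=[-1.2241]
Step 25: x=[8.2401] v=[-1.2333]
Step 26: x=[8.1163] v=[-1.2382]
Step 27: x=[7.9924] v=[-1.2388]
Step 28: x=[7.8689] v=[-1.2351]
Step 29: x=[7.7462] v=[-1.2271]
Step 30: x=[7.6247] v=[-1.2148]
Step 31: x=[7.5049] v=[-1.1983]
Step 32: x=[7.3871] v=[-1.1776]
Step 33: x=[7.2718] v=[-1.1528]
Step 34: x=[7.1594] v=[-1.1240]
Step 35: x=[7.0503] v=[-1.0913]
Step 36: x=[6.9448] v=[-1.0548]
Step 37: x=[6.8433] v=[-1.0146]
Step 38: x=[6.7462] v=[-0.9709]
Step 39: x=[6.6538] v=[-0.9238]
Step 40: x=[6.5665] v=[-0.8735]
Step 41: x=[6.4845] v=[-0.8202]
Step 42: x=[6.4081] v=[-0.7640]
Step 43: x=[6.3376] v=[-0.7052]
Step 44: x=[6.2732] v=[-0.6439]
Step 45: x=[6.2152] v=[-0.5804]
Step 46: x=[6.1637] v=[-0.5148]
Step 47: x=[6.1190] v=[-0.4475]
Step 48: x=[6.0811] v=[-0.3786]
Step 49: x=[6.0503] v=[-0.3084]
Step 50: x=[6.0266] v=[-0.2371]
Step 51: x=[6.0101] v=[-0.1650]
Step 52: x=[6.0009] v=[-0.0923]
Step 53: x=[5.9990] v=[-0.0193]
Step 54: x=[6.0044] v=[0.0538]
First v>=0 after going negative at step 54, time=5.4000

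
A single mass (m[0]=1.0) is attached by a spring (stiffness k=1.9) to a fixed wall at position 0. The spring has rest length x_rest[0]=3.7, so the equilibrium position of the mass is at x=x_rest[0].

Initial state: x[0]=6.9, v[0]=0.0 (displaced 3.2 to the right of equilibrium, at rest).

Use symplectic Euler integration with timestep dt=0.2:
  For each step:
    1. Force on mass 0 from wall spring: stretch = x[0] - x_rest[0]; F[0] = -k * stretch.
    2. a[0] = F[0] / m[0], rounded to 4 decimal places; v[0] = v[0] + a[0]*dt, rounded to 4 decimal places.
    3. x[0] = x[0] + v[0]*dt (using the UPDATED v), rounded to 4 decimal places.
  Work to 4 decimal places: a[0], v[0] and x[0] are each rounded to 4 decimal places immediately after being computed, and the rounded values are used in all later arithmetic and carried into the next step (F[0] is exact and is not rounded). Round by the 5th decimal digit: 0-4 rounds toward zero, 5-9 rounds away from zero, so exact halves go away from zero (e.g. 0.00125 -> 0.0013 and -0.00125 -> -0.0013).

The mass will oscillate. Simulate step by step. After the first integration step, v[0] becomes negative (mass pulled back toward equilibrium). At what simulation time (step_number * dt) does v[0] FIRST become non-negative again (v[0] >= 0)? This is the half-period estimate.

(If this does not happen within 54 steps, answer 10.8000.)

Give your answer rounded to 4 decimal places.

Answer: 2.4000

Derivation:
Step 0: x=[6.9000] v=[0.0000]
Step 1: x=[6.6568] v=[-1.2160]
Step 2: x=[6.1889] v=[-2.3396]
Step 3: x=[5.5318] v=[-3.2854]
Step 4: x=[4.7355] v=[-3.9815]
Step 5: x=[3.8605] v=[-4.3750]
Step 6: x=[2.9733] v=[-4.4360]
Step 7: x=[2.1413] v=[-4.1599]
Step 8: x=[1.4278] v=[-3.5676]
Step 9: x=[0.8870] v=[-2.7042]
Step 10: x=[0.5599] v=[-1.6353]
Step 11: x=[0.4715] v=[-0.4421]
Step 12: x=[0.6284] v=[0.7847]
First v>=0 after going negative at step 12, time=2.4000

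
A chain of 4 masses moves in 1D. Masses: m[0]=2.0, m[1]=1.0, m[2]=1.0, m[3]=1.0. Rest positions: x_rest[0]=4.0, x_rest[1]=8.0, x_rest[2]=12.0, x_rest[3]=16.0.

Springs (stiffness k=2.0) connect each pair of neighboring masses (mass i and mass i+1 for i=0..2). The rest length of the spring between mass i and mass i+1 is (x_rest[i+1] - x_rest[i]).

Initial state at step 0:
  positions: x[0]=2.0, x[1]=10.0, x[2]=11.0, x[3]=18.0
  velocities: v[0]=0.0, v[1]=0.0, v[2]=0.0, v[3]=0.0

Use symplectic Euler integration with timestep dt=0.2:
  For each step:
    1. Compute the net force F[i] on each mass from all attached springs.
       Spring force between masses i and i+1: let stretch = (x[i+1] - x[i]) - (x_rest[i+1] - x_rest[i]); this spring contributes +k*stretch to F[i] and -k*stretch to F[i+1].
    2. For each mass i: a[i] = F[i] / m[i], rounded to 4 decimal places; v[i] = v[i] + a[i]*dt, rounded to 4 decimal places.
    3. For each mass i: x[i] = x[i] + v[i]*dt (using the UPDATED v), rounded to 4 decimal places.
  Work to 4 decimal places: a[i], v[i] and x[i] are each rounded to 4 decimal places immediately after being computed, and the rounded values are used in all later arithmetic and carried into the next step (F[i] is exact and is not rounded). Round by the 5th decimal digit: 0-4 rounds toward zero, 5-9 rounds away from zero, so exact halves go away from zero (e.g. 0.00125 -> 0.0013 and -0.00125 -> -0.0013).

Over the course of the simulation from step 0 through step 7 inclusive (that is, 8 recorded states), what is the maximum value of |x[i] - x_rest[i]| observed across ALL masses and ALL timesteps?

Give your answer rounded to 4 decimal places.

Answer: 2.5399

Derivation:
Step 0: x=[2.0000 10.0000 11.0000 18.0000] v=[0.0000 0.0000 0.0000 0.0000]
Step 1: x=[2.1600 9.4400 11.4800 17.7600] v=[0.8000 -2.8000 2.4000 -1.2000]
Step 2: x=[2.4512 8.4608 12.2992 17.3376] v=[1.4560 -4.8960 4.0960 -2.1120]
Step 3: x=[2.8228 7.3079 13.2144 16.8321] v=[1.8579 -5.7645 4.5760 -2.5274]
Step 4: x=[3.2138 6.2687 13.9465 16.3572] v=[1.9549 -5.1959 3.6605 -2.3745]
Step 5: x=[3.5670 5.5994 14.2572 16.0094] v=[1.7659 -3.3467 1.5537 -1.7388]
Step 6: x=[3.8415 5.4601 14.0155 15.8415] v=[1.3724 -0.6965 -1.2085 -0.8397]
Step 7: x=[4.0207 5.8757 13.2354 15.8475] v=[0.8961 2.0782 -3.9003 0.0299]
Max displacement = 2.5399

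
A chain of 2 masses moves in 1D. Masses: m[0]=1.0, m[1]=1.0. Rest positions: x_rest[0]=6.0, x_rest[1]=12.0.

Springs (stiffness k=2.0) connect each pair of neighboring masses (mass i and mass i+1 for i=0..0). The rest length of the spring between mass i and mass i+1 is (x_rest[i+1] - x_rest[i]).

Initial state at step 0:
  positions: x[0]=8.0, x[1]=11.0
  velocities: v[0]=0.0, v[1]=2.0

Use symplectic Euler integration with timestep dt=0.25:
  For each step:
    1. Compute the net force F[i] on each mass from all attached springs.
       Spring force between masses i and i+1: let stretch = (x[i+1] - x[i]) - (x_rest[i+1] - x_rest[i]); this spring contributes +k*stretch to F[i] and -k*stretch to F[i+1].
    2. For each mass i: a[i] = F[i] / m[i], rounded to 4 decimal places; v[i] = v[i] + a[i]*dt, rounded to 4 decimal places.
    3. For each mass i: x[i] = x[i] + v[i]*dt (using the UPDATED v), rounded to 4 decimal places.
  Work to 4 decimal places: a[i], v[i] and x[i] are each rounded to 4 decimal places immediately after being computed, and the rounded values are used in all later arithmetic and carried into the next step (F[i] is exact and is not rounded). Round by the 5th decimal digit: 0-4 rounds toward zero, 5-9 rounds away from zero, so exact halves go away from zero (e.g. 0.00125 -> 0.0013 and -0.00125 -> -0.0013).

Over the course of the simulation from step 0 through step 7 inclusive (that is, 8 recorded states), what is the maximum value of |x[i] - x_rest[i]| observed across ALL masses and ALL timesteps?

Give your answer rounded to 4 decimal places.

Step 0: x=[8.0000 11.0000] v=[0.0000 2.0000]
Step 1: x=[7.6250 11.8750] v=[-1.5000 3.5000]
Step 2: x=[7.0313 12.9688] v=[-2.3750 4.3750]
Step 3: x=[6.4297 14.0704] v=[-2.4063 4.4063]
Step 4: x=[6.0332 14.9669] v=[-1.5860 3.5860]
Step 5: x=[6.0034 15.4967] v=[-0.1192 2.1192]
Step 6: x=[6.4103 15.5899] v=[1.6275 0.3726]
Step 7: x=[7.2146 15.2856] v=[3.2173 -1.2172]
Max displacement = 3.5899

Answer: 3.5899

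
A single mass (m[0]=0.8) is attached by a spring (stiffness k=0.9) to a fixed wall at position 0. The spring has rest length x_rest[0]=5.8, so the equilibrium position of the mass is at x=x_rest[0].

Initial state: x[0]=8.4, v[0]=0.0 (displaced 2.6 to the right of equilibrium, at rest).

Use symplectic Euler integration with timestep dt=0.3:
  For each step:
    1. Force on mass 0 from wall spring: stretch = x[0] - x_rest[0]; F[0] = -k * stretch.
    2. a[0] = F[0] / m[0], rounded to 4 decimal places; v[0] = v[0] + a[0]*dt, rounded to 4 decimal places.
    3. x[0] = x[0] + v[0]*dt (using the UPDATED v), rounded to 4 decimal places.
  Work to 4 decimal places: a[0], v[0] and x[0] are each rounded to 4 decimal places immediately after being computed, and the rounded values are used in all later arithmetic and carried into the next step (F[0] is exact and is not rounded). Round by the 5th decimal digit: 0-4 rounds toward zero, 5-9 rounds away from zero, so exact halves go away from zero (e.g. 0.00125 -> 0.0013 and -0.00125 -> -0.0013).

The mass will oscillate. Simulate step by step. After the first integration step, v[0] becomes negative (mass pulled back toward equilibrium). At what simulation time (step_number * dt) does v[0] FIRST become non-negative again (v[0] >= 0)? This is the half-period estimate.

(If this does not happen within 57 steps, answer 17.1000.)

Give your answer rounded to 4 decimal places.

Answer: 3.0000

Derivation:
Step 0: x=[8.4000] v=[0.0000]
Step 1: x=[8.1368] v=[-0.8775]
Step 2: x=[7.6369] v=[-1.6662]
Step 3: x=[6.9510] v=[-2.2862]
Step 4: x=[6.1486] v=[-2.6747]
Step 5: x=[5.3109] v=[-2.7924]
Step 6: x=[4.5227] v=[-2.6273]
Step 7: x=[3.8638] v=[-2.1962]
Step 8: x=[3.4010] v=[-1.5427]
Step 9: x=[3.1811] v=[-0.7330]
Step 10: x=[3.2264] v=[0.1509]
First v>=0 after going negative at step 10, time=3.0000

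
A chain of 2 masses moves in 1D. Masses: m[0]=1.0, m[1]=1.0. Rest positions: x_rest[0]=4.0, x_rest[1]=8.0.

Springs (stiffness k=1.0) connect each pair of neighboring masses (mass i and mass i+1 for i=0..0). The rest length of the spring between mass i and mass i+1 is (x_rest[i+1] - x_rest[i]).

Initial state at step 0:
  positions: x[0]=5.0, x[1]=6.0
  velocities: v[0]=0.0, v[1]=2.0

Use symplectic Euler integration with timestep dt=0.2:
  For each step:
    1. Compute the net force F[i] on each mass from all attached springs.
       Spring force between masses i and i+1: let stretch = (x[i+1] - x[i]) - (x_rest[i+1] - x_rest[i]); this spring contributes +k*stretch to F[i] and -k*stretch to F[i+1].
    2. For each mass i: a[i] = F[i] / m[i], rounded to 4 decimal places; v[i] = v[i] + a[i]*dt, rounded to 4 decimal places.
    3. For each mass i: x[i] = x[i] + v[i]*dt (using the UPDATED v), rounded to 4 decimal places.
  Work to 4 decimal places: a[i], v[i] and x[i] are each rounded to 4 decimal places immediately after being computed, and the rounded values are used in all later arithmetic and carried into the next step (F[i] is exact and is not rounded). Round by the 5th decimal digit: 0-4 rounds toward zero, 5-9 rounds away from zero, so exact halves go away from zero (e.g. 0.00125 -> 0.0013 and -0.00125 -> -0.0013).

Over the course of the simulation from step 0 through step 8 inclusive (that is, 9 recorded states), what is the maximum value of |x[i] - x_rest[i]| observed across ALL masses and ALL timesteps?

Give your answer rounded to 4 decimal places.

Answer: 2.7762

Derivation:
Step 0: x=[5.0000 6.0000] v=[0.0000 2.0000]
Step 1: x=[4.8800 6.5200] v=[-0.6000 2.6000]
Step 2: x=[4.6656 7.1344] v=[-1.0720 3.0720]
Step 3: x=[4.3900 7.8100] v=[-1.3782 3.3782]
Step 4: x=[4.0912 8.5088] v=[-1.4942 3.4942]
Step 5: x=[3.8091 9.1909] v=[-1.4107 3.4107]
Step 6: x=[3.5822 9.8178] v=[-1.1343 3.1343]
Step 7: x=[3.4448 10.3552] v=[-0.6872 2.6872]
Step 8: x=[3.4238 10.7762] v=[-0.1051 2.1051]
Max displacement = 2.7762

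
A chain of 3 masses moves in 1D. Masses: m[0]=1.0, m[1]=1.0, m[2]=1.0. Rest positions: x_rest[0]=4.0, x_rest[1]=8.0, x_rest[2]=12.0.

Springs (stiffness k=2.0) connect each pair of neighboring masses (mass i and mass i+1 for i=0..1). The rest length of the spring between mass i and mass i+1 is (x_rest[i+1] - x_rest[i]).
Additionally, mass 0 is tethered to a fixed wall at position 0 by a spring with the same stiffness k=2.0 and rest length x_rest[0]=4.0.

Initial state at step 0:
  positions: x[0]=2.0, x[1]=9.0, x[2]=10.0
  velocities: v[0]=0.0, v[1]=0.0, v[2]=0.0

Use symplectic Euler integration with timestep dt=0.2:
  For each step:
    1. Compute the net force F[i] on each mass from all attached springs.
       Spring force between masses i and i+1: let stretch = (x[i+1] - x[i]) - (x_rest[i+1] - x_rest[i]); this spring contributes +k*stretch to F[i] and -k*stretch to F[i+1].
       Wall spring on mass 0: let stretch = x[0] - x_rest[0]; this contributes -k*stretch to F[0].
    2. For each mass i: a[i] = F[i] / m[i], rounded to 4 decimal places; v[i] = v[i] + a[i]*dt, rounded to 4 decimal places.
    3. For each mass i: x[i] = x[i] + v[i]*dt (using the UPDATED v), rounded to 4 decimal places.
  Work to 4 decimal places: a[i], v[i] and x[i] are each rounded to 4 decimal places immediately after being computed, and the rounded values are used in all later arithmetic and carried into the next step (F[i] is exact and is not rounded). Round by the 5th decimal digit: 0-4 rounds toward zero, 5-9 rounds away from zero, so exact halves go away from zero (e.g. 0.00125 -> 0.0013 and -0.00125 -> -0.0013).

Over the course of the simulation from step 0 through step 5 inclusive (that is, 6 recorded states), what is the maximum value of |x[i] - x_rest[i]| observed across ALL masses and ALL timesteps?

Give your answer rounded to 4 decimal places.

Answer: 2.5763

Derivation:
Step 0: x=[2.0000 9.0000 10.0000] v=[0.0000 0.0000 0.0000]
Step 1: x=[2.4000 8.5200 10.2400] v=[2.0000 -2.4000 1.2000]
Step 2: x=[3.0976 7.6880 10.6624] v=[3.4880 -4.1600 2.1120]
Step 3: x=[3.9146 6.7267 11.1668] v=[4.0851 -4.8064 2.5222]
Step 4: x=[4.6434 5.8957 11.6360] v=[3.6441 -4.1552 2.3462]
Step 5: x=[5.1009 5.4237 11.9660] v=[2.2877 -2.3600 1.6501]
Max displacement = 2.5763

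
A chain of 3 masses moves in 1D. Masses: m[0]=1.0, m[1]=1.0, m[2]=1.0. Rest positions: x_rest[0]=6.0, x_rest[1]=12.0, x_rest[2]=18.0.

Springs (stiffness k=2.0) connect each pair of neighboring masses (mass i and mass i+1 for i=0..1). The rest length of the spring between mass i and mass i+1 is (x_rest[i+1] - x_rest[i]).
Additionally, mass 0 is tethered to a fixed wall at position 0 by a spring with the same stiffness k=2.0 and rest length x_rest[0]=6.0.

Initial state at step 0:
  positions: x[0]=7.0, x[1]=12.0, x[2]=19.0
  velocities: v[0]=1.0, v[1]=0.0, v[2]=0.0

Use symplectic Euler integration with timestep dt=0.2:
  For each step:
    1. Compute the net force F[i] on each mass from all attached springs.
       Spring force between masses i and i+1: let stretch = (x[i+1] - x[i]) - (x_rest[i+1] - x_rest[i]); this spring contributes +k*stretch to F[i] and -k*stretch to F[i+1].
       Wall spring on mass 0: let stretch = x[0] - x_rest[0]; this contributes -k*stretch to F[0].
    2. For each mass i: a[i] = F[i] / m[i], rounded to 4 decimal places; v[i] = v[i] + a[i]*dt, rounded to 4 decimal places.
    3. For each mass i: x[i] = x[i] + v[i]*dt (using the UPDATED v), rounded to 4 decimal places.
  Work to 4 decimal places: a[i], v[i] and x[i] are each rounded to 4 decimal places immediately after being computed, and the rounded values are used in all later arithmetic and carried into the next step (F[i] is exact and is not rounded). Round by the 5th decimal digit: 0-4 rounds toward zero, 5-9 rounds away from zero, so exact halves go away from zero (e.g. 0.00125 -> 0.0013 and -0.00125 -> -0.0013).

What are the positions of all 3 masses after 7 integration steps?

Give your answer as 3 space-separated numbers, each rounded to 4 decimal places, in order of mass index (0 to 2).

Step 0: x=[7.0000 12.0000 19.0000] v=[1.0000 0.0000 0.0000]
Step 1: x=[7.0400 12.1600 18.9200] v=[0.2000 0.8000 -0.4000]
Step 2: x=[6.9264 12.4512 18.7792] v=[-0.5680 1.4560 -0.7040]
Step 3: x=[6.7007 12.8067 18.6122] v=[-1.1286 1.7773 -0.8352]
Step 4: x=[6.4274 13.1381 18.4607] v=[-1.3665 1.6571 -0.7574]
Step 5: x=[6.1768 13.3585 18.3634] v=[-1.2532 1.1019 -0.4864]
Step 6: x=[6.0066 13.4047 18.3457] v=[-0.8512 0.2312 -0.0884]
Step 7: x=[5.9477 13.2544 18.4127] v=[-0.2946 -0.7516 0.3352]

Answer: 5.9477 13.2544 18.4127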